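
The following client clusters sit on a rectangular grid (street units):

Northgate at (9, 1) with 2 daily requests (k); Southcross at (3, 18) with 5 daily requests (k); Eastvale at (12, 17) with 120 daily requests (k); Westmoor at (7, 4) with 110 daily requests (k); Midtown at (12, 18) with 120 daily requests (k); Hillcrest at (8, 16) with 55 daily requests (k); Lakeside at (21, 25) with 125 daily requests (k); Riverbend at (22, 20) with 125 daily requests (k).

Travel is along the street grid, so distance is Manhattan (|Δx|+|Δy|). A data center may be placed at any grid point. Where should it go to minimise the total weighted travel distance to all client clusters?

(12, 18)

Manhattan distance separates: Σwᵢ(|x−xᵢ|+|y−yᵢ|) = Σwᵢ|x−xᵢ| + Σwᵢ|y−yᵢ|, so x and y are optimised independently as 1-D weighted medians.
Total weight W = 662; half = 331.
x-coordinate, sorted with cumulative weight:
  x=3 (Southcross, w=5) cum 5
  x=7 (Westmoor, w=110) cum 115
  x=8 (Hillcrest, w=55) cum 170
  x=9 (Northgate, w=2) cum 172
  x=12 (Eastvale, w=120) cum 292
  x=12 (Midtown, w=120) cum 412  ← median
  x=21 (Lakeside, w=125) cum 537
  x=22 (Riverbend, w=125) cum 662
⇒ x* = 12
y-coordinate, sorted with cumulative weight:
  y=1 (Northgate, w=2) cum 2
  y=4 (Westmoor, w=110) cum 112
  y=16 (Hillcrest, w=55) cum 167
  y=17 (Eastvale, w=120) cum 287
  y=18 (Southcross, w=5) cum 292
  y=18 (Midtown, w=120) cum 412  ← median
  y=20 (Riverbend, w=125) cum 537
  y=25 (Lakeside, w=125) cum 662
⇒ y* = 18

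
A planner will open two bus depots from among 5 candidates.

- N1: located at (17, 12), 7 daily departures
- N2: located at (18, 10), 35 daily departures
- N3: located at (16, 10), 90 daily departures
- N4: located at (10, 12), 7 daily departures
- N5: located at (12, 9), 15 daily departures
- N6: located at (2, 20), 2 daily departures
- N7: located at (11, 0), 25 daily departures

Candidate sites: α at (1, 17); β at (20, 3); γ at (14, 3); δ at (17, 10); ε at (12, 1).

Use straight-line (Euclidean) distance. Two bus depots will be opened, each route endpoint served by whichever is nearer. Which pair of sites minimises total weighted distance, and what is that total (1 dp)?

{δ, ε}, total 337.9

Evaluate every pair (each demand assigned to the nearer of the two):
  {δ, ε}: total = 337.9
  {γ, δ}: total = 408.6
  {β, δ}: total = 539.7
  {α, δ}: total = 564.3
  {γ, ε}: total = 1244.6
  {α, γ}: total = 1280.0
  {β, γ}: total = 1287.9
  {β, ε}: total = 1323.4
  {α, β}: total = 1512.4
  {α, ε}: total = 1583.3
Best pair: {δ, ε} with total 337.9.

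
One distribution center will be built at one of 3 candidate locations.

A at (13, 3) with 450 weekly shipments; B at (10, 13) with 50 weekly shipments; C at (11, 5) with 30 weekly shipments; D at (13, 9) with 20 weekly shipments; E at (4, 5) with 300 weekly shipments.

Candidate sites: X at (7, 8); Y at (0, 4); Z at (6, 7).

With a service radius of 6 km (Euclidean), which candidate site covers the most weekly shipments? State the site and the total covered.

Coverage radius r = 6 km; a point is covered iff (Δx)²+(Δy)² ≤ 6² = 36.
  X (7, 8): covers {B, C, E} → 380
  Y (0, 4): covers {E} → 300
  Z (6, 7): covers {C, E} → 330
Maximum coverage at X: 380 weekly shipments.

X, covering 380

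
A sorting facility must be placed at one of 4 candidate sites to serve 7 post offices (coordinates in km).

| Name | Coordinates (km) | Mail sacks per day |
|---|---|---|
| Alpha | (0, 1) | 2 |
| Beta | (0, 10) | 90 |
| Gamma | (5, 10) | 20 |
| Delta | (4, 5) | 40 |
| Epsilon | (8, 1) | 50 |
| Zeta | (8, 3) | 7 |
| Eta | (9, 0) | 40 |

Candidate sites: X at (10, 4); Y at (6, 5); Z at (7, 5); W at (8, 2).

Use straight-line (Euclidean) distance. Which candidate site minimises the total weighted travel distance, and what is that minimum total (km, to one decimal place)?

Y, total 1376.0 km

Total weighted distance at each candidate:
  X (10, 4): total = 1830.8
  Y (6, 5): total = 1376.0
  Z (7, 5): total = 1455.3
  W (8, 2): total = 1551.7
Minimum is at Y with total 1376.0 km.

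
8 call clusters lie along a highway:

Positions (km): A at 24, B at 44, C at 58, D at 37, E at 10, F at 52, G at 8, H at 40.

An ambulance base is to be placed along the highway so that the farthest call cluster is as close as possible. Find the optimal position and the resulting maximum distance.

The 1-center on a line is the midpoint of the two extreme points: leftmost at 8, rightmost at 58.
Optimal location = (8 + 58)/2 = 33; maximum distance = (58 − 8)/2 = 25.

location 33, max distance 25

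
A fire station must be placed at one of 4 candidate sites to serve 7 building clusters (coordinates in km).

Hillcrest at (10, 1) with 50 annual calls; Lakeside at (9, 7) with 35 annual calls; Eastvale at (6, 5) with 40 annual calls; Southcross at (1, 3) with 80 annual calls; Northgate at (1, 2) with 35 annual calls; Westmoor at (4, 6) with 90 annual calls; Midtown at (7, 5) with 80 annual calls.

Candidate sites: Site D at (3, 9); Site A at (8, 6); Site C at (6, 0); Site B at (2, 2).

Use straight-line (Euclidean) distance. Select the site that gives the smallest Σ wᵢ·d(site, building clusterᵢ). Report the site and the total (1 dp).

Site A, total 1772.8 km

Total weighted distance at each candidate:
  Site D (3, 9): total = 2450.8
  Site A (8, 6): total = 1772.8
  Site C (6, 0): total = 2304.8
  Site B (2, 2): total = 1921.3
Minimum is at Site A with total 1772.8 km.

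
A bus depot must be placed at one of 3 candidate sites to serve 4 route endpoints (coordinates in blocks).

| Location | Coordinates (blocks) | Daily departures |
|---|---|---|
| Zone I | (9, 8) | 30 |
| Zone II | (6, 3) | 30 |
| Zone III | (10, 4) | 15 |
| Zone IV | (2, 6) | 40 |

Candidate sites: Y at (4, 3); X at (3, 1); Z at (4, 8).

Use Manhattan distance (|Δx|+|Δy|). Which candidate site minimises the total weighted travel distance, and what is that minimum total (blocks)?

Y, total 665 blocks

Total weighted distance at each candidate:
  Y (4, 3): total = 665
  X (3, 1): total = 930
  Z (4, 8): total = 670
Minimum is at Y with total 665 blocks.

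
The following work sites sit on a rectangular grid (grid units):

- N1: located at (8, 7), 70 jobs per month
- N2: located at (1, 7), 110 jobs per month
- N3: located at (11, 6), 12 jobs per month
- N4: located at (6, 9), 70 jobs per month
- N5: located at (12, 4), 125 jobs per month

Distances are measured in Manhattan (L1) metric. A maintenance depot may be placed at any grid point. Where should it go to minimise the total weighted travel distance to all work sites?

Manhattan distance separates: Σwᵢ(|x−xᵢ|+|y−yᵢ|) = Σwᵢ|x−xᵢ| + Σwᵢ|y−yᵢ|, so x and y are optimised independently as 1-D weighted medians.
Total weight W = 387; half = 193.5.
x-coordinate, sorted with cumulative weight:
  x=1 (N2, w=110) cum 110
  x=6 (N4, w=70) cum 180
  x=8 (N1, w=70) cum 250  ← median
  x=11 (N3, w=12) cum 262
  x=12 (N5, w=125) cum 387
⇒ x* = 8
y-coordinate, sorted with cumulative weight:
  y=4 (N5, w=125) cum 125
  y=6 (N3, w=12) cum 137
  y=7 (N1, w=70) cum 207  ← median
  y=7 (N2, w=110) cum 317
  y=9 (N4, w=70) cum 387
⇒ y* = 7

(8, 7)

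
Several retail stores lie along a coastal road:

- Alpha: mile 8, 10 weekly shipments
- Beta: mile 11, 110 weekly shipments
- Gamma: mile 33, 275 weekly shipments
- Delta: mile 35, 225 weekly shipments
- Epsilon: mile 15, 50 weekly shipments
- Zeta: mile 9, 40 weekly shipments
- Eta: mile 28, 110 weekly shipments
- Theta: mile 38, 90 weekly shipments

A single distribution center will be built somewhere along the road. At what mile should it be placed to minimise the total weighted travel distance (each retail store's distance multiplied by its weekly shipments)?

For a sum of weighted absolute distances on a line, the optimum is the weighted median (not the mean). Total weight W = 910; half-weight = 455.
Sort by position and accumulate weight:
  mile 8 (Alpha, w=10) → cum 10
  mile 9 (Zeta, w=40) → cum 50
  mile 11 (Beta, w=110) → cum 160
  mile 15 (Epsilon, w=50) → cum 210
  mile 28 (Eta, w=110) → cum 320
  mile 33 (Gamma, w=275) → cum 595  ≥ 455 → median here
  mile 35 (Delta, w=225) → cum 820
  mile 38 (Theta, w=90) → cum 910
Optimal location: mile 33.

x = 33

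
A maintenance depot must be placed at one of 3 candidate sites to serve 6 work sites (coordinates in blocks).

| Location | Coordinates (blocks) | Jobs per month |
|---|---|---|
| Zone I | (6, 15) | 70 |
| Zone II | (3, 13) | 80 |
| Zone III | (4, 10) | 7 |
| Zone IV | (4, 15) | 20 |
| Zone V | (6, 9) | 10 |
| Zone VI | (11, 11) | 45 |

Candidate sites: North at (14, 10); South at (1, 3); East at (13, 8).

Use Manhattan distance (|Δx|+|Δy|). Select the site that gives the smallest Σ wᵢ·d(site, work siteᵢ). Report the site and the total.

North, total 2670 blocks

Total weighted distance at each candidate:
  North (14, 10): total = 2670
  South (1, 3): total = 3440
  East (13, 8): total = 2882
Minimum is at North with total 2670 blocks.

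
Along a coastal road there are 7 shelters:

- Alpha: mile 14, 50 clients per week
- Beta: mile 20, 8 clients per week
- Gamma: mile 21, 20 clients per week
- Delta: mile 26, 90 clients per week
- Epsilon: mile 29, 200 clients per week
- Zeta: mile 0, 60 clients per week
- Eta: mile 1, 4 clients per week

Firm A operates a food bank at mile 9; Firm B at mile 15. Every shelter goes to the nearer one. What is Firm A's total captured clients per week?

The indifferent point is the midpoint (9+15)/2 = 12; shelters left of it (closer to Firm A at 9) go to Firm A, those right go to Firm B.
  Zeta at 0 (w=60) → Firm A
  Eta at 1 (w=4) → Firm A
  Alpha at 14 (w=50) → Firm B
  Beta at 20 (w=8) → Firm B
  Gamma at 21 (w=20) → Firm B
  Delta at 26 (w=90) → Firm B
  Epsilon at 29 (w=200) → Firm B
Firm A captures 64; Firm B captures 368.

64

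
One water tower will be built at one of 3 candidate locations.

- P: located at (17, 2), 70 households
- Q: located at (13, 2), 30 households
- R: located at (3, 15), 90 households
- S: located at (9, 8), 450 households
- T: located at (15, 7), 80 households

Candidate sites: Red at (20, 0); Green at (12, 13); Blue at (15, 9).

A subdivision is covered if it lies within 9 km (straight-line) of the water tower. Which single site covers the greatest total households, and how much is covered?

Coverage radius r = 9 km; a point is covered iff (Δx)²+(Δy)² ≤ 9² = 81.
  Red (20, 0): covers {P, Q, T} → 180
  Green (12, 13): covers {S, T} → 530
  Blue (15, 9): covers {P, Q, S, T} → 630
Maximum coverage at Blue: 630 households.

Blue, covering 630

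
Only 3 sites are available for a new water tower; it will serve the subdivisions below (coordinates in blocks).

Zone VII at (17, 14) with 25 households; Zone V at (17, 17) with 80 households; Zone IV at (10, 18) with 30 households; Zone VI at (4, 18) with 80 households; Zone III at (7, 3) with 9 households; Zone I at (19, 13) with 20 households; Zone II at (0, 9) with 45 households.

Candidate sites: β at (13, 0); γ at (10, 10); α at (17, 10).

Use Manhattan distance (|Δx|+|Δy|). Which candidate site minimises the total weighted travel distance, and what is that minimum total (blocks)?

γ, total 3580 blocks

Total weighted distance at each candidate:
  β (13, 0): total = 6371
  γ (10, 10): total = 3580
  α (17, 10): total = 3853
Minimum is at γ with total 3580 blocks.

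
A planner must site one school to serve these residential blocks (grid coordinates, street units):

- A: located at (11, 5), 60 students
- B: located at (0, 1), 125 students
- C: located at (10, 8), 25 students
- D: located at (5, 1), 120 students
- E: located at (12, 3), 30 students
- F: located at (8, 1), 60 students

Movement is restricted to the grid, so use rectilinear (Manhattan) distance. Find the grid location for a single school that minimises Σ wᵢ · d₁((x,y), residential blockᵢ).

(5, 1)

Manhattan distance separates: Σwᵢ(|x−xᵢ|+|y−yᵢ|) = Σwᵢ|x−xᵢ| + Σwᵢ|y−yᵢ|, so x and y are optimised independently as 1-D weighted medians.
Total weight W = 420; half = 210.
x-coordinate, sorted with cumulative weight:
  x=0 (B, w=125) cum 125
  x=5 (D, w=120) cum 245  ← median
  x=8 (F, w=60) cum 305
  x=10 (C, w=25) cum 330
  x=11 (A, w=60) cum 390
  x=12 (E, w=30) cum 420
⇒ x* = 5
y-coordinate, sorted with cumulative weight:
  y=1 (B, w=125) cum 125
  y=1 (D, w=120) cum 245  ← median
  y=1 (F, w=60) cum 305
  y=3 (E, w=30) cum 335
  y=5 (A, w=60) cum 395
  y=8 (C, w=25) cum 420
⇒ y* = 1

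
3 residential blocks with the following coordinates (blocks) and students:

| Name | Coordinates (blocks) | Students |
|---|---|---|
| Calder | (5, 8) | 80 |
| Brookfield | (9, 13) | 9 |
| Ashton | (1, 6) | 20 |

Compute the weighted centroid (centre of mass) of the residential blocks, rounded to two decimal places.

The minimiser of Σwᵢ‖p−pᵢ‖² is the weighted centroid p* = (Σwᵢpᵢ)/(Σwᵢ).
Σwᵢ = 109.
Σwᵢxᵢ = 80·5 + 9·9 + 20·1 = 501.
Σwᵢyᵢ = 80·8 + 9·13 + 20·6 = 877.
x* = 501/109 = 4.60, y* = 877/109 = 8.05.

(4.60, 8.05)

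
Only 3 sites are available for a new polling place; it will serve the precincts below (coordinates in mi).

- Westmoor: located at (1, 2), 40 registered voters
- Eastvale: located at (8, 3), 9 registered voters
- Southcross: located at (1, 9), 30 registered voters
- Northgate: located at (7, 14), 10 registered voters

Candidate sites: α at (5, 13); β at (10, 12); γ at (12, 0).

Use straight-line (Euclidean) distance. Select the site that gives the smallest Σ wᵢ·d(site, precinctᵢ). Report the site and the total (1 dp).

Total weighted distance at each candidate:
  α (5, 13): total = 754.2
  β (10, 12): total = 941.8
  γ (12, 0): total = 1067.3
Minimum is at α with total 754.2 mi.

α, total 754.2 mi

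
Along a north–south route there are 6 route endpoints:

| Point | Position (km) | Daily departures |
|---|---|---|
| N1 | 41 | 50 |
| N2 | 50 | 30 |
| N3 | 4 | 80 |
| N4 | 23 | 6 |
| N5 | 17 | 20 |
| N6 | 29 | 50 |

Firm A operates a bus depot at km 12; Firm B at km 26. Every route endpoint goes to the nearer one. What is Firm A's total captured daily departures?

The indifferent point is the midpoint (12+26)/2 = 19; route endpoints left of it (closer to Firm A at 12) go to Firm A, those right go to Firm B.
  N3 at 4 (w=80) → Firm A
  N5 at 17 (w=20) → Firm A
  N4 at 23 (w=6) → Firm B
  N6 at 29 (w=50) → Firm B
  N1 at 41 (w=50) → Firm B
  N2 at 50 (w=30) → Firm B
Firm A captures 100; Firm B captures 136.

100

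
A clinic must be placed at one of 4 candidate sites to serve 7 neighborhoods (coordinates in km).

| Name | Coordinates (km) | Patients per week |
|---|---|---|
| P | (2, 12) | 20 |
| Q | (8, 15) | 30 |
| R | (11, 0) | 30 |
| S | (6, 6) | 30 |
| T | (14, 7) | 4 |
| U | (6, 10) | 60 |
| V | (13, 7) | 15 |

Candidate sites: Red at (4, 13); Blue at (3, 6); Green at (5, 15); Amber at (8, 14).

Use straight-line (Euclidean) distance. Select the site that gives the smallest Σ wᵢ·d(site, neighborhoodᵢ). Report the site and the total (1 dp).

Red, total 1265.5 km

Total weighted distance at each candidate:
  Red (4, 13): total = 1265.5
  Blue (3, 6): total = 1315.5
  Green (5, 15): total = 1455.0
  Amber (8, 14): total = 1267.7
Minimum is at Red with total 1265.5 km.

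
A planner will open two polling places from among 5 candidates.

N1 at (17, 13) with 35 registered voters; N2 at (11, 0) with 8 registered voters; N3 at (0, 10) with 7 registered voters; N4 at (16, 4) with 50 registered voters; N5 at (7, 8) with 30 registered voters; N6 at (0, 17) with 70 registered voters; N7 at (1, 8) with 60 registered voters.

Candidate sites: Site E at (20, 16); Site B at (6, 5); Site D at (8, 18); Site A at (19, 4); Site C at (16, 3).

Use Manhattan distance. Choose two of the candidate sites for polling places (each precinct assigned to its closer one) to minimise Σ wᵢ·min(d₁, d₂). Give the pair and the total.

{Site B, Site D}, total 2427

Evaluate every pair (each demand assigned to the nearer of the two):
  {Site B, Site D}: total = 2427
  {Site B, Site C}: total = 2436
  {Site B, Site A}: total = 2552
  {Site D, Site C}: total = 2591
  {Site D, Site A}: total = 2723
  {Site E, Site B}: total = 2777
  {Site E, Site D}: total = 3270
  {Site E, Site C}: total = 3575
  {Site E, Site A}: total = 3901
  {Site A, Site C}: total = 4380
Best pair: {Site B, Site D} with total 2427.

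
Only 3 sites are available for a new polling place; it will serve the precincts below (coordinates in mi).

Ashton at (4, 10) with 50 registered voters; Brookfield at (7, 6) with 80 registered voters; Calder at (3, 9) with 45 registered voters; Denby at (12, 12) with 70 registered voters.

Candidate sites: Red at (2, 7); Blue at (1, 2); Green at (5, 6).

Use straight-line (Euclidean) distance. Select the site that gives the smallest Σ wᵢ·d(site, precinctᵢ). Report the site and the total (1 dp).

Green, total 1173.8 mi

Total weighted distance at each candidate:
  Red (2, 7): total = 1471.4
  Blue (1, 2): total = 2372.3
  Green (5, 6): total = 1173.8
Minimum is at Green with total 1173.8 mi.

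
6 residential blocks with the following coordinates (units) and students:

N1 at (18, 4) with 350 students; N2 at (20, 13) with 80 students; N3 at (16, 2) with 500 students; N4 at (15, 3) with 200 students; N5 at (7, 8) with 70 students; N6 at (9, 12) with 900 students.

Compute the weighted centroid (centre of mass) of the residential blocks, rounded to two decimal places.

(13.09, 7.33)

The minimiser of Σwᵢ‖p−pᵢ‖² is the weighted centroid p* = (Σwᵢpᵢ)/(Σwᵢ).
Σwᵢ = 2100.
Σwᵢxᵢ = 350·18 + 80·20 + 500·16 + 200·15 + 70·7 + 900·9 = 27490.
Σwᵢyᵢ = 350·4 + 80·13 + 500·2 + 200·3 + 70·8 + 900·12 = 15400.
x* = 27490/2100 = 13.09, y* = 15400/2100 = 7.33.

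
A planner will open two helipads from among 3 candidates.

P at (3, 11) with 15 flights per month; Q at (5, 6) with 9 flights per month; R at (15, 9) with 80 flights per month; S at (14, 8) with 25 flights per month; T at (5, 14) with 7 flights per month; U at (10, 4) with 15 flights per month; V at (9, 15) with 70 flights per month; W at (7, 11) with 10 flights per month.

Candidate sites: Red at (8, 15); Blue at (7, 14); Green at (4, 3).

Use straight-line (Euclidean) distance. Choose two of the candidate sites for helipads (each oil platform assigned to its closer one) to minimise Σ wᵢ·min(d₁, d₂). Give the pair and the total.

{Red, Green}, total 1317.2

Evaluate every pair (each demand assigned to the nearer of the two):
  {Red, Green}: total = 1317.2
  {Blue, Green}: total = 1380.4
  {Red, Blue}: total = 1387.9
Best pair: {Red, Green} with total 1317.2.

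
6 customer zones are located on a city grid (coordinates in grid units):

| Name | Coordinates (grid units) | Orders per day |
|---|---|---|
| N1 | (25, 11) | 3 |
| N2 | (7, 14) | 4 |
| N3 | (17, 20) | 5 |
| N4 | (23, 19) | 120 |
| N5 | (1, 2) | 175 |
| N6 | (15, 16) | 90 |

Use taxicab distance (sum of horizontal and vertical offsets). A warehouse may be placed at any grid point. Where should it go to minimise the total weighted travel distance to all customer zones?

(15, 16)

Manhattan distance separates: Σwᵢ(|x−xᵢ|+|y−yᵢ|) = Σwᵢ|x−xᵢ| + Σwᵢ|y−yᵢ|, so x and y are optimised independently as 1-D weighted medians.
Total weight W = 397; half = 198.5.
x-coordinate, sorted with cumulative weight:
  x=1 (N5, w=175) cum 175
  x=7 (N2, w=4) cum 179
  x=15 (N6, w=90) cum 269  ← median
  x=17 (N3, w=5) cum 274
  x=23 (N4, w=120) cum 394
  x=25 (N1, w=3) cum 397
⇒ x* = 15
y-coordinate, sorted with cumulative weight:
  y=2 (N5, w=175) cum 175
  y=11 (N1, w=3) cum 178
  y=14 (N2, w=4) cum 182
  y=16 (N6, w=90) cum 272  ← median
  y=19 (N4, w=120) cum 392
  y=20 (N3, w=5) cum 397
⇒ y* = 16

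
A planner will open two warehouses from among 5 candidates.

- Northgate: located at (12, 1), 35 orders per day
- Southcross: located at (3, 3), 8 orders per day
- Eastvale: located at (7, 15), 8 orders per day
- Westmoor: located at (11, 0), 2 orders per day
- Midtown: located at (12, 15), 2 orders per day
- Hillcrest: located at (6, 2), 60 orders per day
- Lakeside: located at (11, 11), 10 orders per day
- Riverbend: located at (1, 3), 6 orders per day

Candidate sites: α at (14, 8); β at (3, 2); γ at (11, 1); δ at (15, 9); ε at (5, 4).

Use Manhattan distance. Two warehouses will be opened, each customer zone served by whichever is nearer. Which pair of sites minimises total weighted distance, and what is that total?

{γ, ε}, total 505

Evaluate every pair (each demand assigned to the nearer of the two):
  {γ, ε}: total = 505
  {β, γ}: total = 509
  {α, β}: total = 731
  {α, γ}: total = 739
  {γ, δ}: total = 739
  {α, ε}: total = 751
  {β, δ}: total = 766
  {δ, ε}: total = 786
  {β, ε}: total = 846
  {α, δ}: total = 1603
Best pair: {γ, ε} with total 505.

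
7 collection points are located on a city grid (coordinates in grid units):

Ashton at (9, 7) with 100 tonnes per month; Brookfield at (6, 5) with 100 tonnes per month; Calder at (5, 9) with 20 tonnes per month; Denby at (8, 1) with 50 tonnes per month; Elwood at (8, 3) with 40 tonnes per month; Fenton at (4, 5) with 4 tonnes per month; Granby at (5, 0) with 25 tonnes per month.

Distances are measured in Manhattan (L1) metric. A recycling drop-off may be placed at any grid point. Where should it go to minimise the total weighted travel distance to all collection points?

(8, 5)

Manhattan distance separates: Σwᵢ(|x−xᵢ|+|y−yᵢ|) = Σwᵢ|x−xᵢ| + Σwᵢ|y−yᵢ|, so x and y are optimised independently as 1-D weighted medians.
Total weight W = 339; half = 169.5.
x-coordinate, sorted with cumulative weight:
  x=4 (Fenton, w=4) cum 4
  x=5 (Calder, w=20) cum 24
  x=5 (Granby, w=25) cum 49
  x=6 (Brookfield, w=100) cum 149
  x=8 (Denby, w=50) cum 199  ← median
  x=8 (Elwood, w=40) cum 239
  x=9 (Ashton, w=100) cum 339
⇒ x* = 8
y-coordinate, sorted with cumulative weight:
  y=0 (Granby, w=25) cum 25
  y=1 (Denby, w=50) cum 75
  y=3 (Elwood, w=40) cum 115
  y=5 (Brookfield, w=100) cum 215  ← median
  y=5 (Fenton, w=4) cum 219
  y=7 (Ashton, w=100) cum 319
  y=9 (Calder, w=20) cum 339
⇒ y* = 5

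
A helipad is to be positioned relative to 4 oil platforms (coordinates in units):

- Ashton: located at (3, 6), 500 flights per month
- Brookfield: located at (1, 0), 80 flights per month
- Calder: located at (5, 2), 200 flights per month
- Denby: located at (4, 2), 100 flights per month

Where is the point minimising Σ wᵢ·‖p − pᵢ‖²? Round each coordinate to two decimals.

(3.39, 4.09)

The minimiser of Σwᵢ‖p−pᵢ‖² is the weighted centroid p* = (Σwᵢpᵢ)/(Σwᵢ).
Σwᵢ = 880.
Σwᵢxᵢ = 500·3 + 80·1 + 200·5 + 100·4 = 2980.
Σwᵢyᵢ = 500·6 + 80·0 + 200·2 + 100·2 = 3600.
x* = 2980/880 = 3.39, y* = 3600/880 = 4.09.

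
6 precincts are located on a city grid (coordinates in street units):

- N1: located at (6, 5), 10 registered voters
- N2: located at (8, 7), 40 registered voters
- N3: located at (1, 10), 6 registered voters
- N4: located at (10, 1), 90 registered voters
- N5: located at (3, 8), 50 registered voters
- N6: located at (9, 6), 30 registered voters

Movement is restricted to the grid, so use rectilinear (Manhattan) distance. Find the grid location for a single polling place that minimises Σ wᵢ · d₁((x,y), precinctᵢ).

(9, 6)

Manhattan distance separates: Σwᵢ(|x−xᵢ|+|y−yᵢ|) = Σwᵢ|x−xᵢ| + Σwᵢ|y−yᵢ|, so x and y are optimised independently as 1-D weighted medians.
Total weight W = 226; half = 113.
x-coordinate, sorted with cumulative weight:
  x=1 (N3, w=6) cum 6
  x=3 (N5, w=50) cum 56
  x=6 (N1, w=10) cum 66
  x=8 (N2, w=40) cum 106
  x=9 (N6, w=30) cum 136  ← median
  x=10 (N4, w=90) cum 226
⇒ x* = 9
y-coordinate, sorted with cumulative weight:
  y=1 (N4, w=90) cum 90
  y=5 (N1, w=10) cum 100
  y=6 (N6, w=30) cum 130  ← median
  y=7 (N2, w=40) cum 170
  y=8 (N5, w=50) cum 220
  y=10 (N3, w=6) cum 226
⇒ y* = 6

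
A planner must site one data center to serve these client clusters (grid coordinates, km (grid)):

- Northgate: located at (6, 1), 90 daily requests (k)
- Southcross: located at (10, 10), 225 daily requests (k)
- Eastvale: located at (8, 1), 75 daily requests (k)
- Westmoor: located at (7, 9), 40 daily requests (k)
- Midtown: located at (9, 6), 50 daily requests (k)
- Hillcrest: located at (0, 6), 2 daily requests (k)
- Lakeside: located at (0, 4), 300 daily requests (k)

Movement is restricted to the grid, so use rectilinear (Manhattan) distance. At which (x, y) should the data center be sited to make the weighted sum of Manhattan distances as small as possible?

(6, 4)

Manhattan distance separates: Σwᵢ(|x−xᵢ|+|y−yᵢ|) = Σwᵢ|x−xᵢ| + Σwᵢ|y−yᵢ|, so x and y are optimised independently as 1-D weighted medians.
Total weight W = 782; half = 391.
x-coordinate, sorted with cumulative weight:
  x=0 (Hillcrest, w=2) cum 2
  x=0 (Lakeside, w=300) cum 302
  x=6 (Northgate, w=90) cum 392  ← median
  x=7 (Westmoor, w=40) cum 432
  x=8 (Eastvale, w=75) cum 507
  x=9 (Midtown, w=50) cum 557
  x=10 (Southcross, w=225) cum 782
⇒ x* = 6
y-coordinate, sorted with cumulative weight:
  y=1 (Northgate, w=90) cum 90
  y=1 (Eastvale, w=75) cum 165
  y=4 (Lakeside, w=300) cum 465  ← median
  y=6 (Midtown, w=50) cum 515
  y=6 (Hillcrest, w=2) cum 517
  y=9 (Westmoor, w=40) cum 557
  y=10 (Southcross, w=225) cum 782
⇒ y* = 4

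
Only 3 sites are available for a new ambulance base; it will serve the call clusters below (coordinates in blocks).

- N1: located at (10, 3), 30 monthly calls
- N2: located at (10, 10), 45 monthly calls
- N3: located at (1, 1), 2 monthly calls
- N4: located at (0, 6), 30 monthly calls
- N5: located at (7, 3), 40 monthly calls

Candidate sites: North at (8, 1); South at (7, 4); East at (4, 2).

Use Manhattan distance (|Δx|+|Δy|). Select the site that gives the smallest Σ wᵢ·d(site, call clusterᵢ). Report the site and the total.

South, total 853 blocks

Total weighted distance at each candidate:
  North (8, 1): total = 1139
  South (7, 4): total = 853
  East (4, 2): total = 1248
Minimum is at South with total 853 blocks.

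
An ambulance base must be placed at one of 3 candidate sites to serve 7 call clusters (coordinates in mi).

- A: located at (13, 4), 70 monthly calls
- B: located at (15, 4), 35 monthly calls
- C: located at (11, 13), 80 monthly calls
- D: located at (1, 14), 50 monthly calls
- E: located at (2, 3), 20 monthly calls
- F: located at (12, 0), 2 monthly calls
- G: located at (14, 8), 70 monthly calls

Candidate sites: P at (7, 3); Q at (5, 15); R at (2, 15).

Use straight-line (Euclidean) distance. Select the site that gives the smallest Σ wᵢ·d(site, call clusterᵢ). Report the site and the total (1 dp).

P, total 2909.9 mi

Total weighted distance at each candidate:
  P (7, 3): total = 2909.9
  Q (5, 15): total = 3263.2
  R (2, 15): total = 3741.8
Minimum is at P with total 2909.9 mi.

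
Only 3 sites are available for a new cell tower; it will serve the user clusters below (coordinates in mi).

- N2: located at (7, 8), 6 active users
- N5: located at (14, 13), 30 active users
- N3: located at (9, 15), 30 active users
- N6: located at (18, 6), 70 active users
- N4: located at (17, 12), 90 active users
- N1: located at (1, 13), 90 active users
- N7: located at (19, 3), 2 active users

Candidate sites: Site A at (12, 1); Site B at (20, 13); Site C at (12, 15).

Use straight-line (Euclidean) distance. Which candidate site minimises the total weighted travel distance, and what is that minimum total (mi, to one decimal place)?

Total weighted distance at each candidate:
  Site A (12, 1): total = 3960.0
  Site B (20, 13): total = 3123.3
  Site C (12, 15): total = 2542.4
Minimum is at Site C with total 2542.4 mi.

Site C, total 2542.4 mi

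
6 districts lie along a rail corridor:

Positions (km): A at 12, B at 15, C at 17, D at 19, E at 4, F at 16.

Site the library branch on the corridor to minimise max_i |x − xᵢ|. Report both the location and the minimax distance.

The 1-center on a line is the midpoint of the two extreme points: leftmost at 4, rightmost at 19.
Optimal location = (4 + 19)/2 = 11.5; maximum distance = (19 − 4)/2 = 7.5.

location 11.5, max distance 7.5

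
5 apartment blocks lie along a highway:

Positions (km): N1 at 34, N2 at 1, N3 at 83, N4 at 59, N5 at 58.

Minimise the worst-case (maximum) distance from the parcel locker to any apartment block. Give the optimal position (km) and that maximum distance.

location 42, max distance 41

The 1-center on a line is the midpoint of the two extreme points: leftmost at 1, rightmost at 83.
Optimal location = (1 + 83)/2 = 42; maximum distance = (83 − 1)/2 = 41.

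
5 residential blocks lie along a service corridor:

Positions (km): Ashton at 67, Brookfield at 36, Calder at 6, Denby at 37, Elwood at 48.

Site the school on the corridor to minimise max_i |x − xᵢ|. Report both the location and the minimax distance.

location 36.5, max distance 30.5

The 1-center on a line is the midpoint of the two extreme points: leftmost at 6, rightmost at 67.
Optimal location = (6 + 67)/2 = 36.5; maximum distance = (67 − 6)/2 = 30.5.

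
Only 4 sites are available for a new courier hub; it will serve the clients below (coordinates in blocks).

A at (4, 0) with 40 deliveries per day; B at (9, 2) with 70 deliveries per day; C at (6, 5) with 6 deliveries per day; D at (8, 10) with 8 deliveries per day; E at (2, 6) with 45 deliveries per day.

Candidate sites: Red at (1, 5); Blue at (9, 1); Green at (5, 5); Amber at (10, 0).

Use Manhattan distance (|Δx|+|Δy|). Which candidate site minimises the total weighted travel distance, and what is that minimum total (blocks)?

Total weighted distance at each candidate:
  Red (1, 5): total = 1306
  Blue (9, 1): total = 972
  Green (5, 5): total = 980
  Amber (10, 0): total = 1230
Minimum is at Blue with total 972 blocks.

Blue, total 972 blocks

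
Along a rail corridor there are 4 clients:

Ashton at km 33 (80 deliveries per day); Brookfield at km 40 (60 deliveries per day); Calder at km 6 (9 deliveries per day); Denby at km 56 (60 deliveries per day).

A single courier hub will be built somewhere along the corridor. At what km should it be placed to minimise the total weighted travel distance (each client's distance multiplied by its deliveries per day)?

x = 40

For a sum of weighted absolute distances on a line, the optimum is the weighted median (not the mean). Total weight W = 209; half-weight = 104.5.
Sort by position and accumulate weight:
  km 6 (Calder, w=9) → cum 9
  km 33 (Ashton, w=80) → cum 89
  km 40 (Brookfield, w=60) → cum 149  ≥ 104.5 → median here
  km 56 (Denby, w=60) → cum 209
Optimal location: km 40.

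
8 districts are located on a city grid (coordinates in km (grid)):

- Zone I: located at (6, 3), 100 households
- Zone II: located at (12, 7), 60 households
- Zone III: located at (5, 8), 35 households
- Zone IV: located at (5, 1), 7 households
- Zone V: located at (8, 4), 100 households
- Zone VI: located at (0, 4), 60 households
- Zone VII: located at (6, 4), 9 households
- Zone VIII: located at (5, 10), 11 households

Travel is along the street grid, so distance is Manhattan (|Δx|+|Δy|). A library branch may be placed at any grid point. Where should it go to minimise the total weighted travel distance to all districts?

Manhattan distance separates: Σwᵢ(|x−xᵢ|+|y−yᵢ|) = Σwᵢ|x−xᵢ| + Σwᵢ|y−yᵢ|, so x and y are optimised independently as 1-D weighted medians.
Total weight W = 382; half = 191.
x-coordinate, sorted with cumulative weight:
  x=0 (Zone VI, w=60) cum 60
  x=5 (Zone III, w=35) cum 95
  x=5 (Zone IV, w=7) cum 102
  x=5 (Zone VIII, w=11) cum 113
  x=6 (Zone I, w=100) cum 213  ← median
  x=6 (Zone VII, w=9) cum 222
  x=8 (Zone V, w=100) cum 322
  x=12 (Zone II, w=60) cum 382
⇒ x* = 6
y-coordinate, sorted with cumulative weight:
  y=1 (Zone IV, w=7) cum 7
  y=3 (Zone I, w=100) cum 107
  y=4 (Zone V, w=100) cum 207  ← median
  y=4 (Zone VI, w=60) cum 267
  y=4 (Zone VII, w=9) cum 276
  y=7 (Zone II, w=60) cum 336
  y=8 (Zone III, w=35) cum 371
  y=10 (Zone VIII, w=11) cum 382
⇒ y* = 4

(6, 4)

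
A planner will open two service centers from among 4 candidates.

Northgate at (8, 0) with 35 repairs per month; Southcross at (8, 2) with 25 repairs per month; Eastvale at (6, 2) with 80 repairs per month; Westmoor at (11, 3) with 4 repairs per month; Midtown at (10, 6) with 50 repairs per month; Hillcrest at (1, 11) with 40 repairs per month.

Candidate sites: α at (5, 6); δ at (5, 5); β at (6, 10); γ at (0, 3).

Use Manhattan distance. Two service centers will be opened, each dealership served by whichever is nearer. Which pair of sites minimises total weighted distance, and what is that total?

{δ, β}, total 1322

Evaluate every pair (each demand assigned to the nearer of the two):
  {δ, β}: total = 1322
  {α, δ}: total = 1392
  {α, β}: total = 1416
  {δ, γ}: total = 1442
  {α, γ}: total = 1536
  {β, γ}: total = 1854
Best pair: {δ, β} with total 1322.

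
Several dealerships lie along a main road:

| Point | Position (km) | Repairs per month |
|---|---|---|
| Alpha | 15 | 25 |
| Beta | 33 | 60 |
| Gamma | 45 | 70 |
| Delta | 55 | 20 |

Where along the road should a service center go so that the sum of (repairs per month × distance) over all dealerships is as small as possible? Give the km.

x = 45

For a sum of weighted absolute distances on a line, the optimum is the weighted median (not the mean). Total weight W = 175; half-weight = 87.5.
Sort by position and accumulate weight:
  km 15 (Alpha, w=25) → cum 25
  km 33 (Beta, w=60) → cum 85
  km 45 (Gamma, w=70) → cum 155  ≥ 87.5 → median here
  km 55 (Delta, w=20) → cum 175
Optimal location: km 45.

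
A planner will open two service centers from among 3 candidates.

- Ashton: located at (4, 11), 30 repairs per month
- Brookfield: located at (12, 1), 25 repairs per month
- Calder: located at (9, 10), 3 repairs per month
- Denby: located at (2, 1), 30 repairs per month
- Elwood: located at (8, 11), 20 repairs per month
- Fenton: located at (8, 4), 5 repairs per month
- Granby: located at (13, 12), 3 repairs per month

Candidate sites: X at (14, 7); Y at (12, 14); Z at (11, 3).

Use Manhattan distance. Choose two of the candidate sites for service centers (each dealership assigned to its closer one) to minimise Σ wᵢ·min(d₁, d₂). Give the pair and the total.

Evaluate every pair (each demand assigned to the nearer of the two):
  {Y, Z}: total = 925
  {X, Z}: total = 1087
  {X, Y}: total = 1285
Best pair: {Y, Z} with total 925.

{Y, Z}, total 925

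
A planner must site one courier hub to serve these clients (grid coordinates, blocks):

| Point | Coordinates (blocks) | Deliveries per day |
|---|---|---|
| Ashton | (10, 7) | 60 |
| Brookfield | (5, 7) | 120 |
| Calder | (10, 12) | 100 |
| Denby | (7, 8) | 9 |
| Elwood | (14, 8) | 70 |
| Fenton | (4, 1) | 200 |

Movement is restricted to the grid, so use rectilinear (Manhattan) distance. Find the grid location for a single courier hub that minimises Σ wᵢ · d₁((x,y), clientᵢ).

(5, 7)

Manhattan distance separates: Σwᵢ(|x−xᵢ|+|y−yᵢ|) = Σwᵢ|x−xᵢ| + Σwᵢ|y−yᵢ|, so x and y are optimised independently as 1-D weighted medians.
Total weight W = 559; half = 279.5.
x-coordinate, sorted with cumulative weight:
  x=4 (Fenton, w=200) cum 200
  x=5 (Brookfield, w=120) cum 320  ← median
  x=7 (Denby, w=9) cum 329
  x=10 (Ashton, w=60) cum 389
  x=10 (Calder, w=100) cum 489
  x=14 (Elwood, w=70) cum 559
⇒ x* = 5
y-coordinate, sorted with cumulative weight:
  y=1 (Fenton, w=200) cum 200
  y=7 (Ashton, w=60) cum 260
  y=7 (Brookfield, w=120) cum 380  ← median
  y=8 (Denby, w=9) cum 389
  y=8 (Elwood, w=70) cum 459
  y=12 (Calder, w=100) cum 559
⇒ y* = 7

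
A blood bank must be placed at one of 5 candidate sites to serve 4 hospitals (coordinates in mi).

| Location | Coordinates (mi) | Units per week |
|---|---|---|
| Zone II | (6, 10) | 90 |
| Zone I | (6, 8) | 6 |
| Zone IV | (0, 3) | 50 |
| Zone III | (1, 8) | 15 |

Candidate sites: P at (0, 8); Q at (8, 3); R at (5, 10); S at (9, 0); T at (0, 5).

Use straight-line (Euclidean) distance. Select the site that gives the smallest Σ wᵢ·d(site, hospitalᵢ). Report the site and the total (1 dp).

Total weighted distance at each candidate:
  P (0, 8): total = 870.2
  Q (8, 3): total = 1216.6
  R (5, 10): total = 600.6
  S (9, 0): total = 1634.9
  T (0, 5): total = 890.6
Minimum is at R with total 600.6 mi.

R, total 600.6 mi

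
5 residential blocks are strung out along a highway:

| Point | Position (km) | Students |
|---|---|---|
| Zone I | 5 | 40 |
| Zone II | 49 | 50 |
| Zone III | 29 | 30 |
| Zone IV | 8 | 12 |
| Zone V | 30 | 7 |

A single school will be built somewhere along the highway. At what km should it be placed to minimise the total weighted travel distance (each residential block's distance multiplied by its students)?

x = 29

For a sum of weighted absolute distances on a line, the optimum is the weighted median (not the mean). Total weight W = 139; half-weight = 69.5.
Sort by position and accumulate weight:
  km 5 (Zone I, w=40) → cum 40
  km 8 (Zone IV, w=12) → cum 52
  km 29 (Zone III, w=30) → cum 82  ≥ 69.5 → median here
  km 30 (Zone V, w=7) → cum 89
  km 49 (Zone II, w=50) → cum 139
Optimal location: km 29.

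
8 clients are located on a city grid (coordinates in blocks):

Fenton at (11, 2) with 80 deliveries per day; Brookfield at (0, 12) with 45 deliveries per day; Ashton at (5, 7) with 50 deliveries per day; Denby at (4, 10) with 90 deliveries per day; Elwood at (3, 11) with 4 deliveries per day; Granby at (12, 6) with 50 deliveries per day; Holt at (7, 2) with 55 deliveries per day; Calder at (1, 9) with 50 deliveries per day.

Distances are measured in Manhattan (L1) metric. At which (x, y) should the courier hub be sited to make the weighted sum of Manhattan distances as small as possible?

(5, 7)

Manhattan distance separates: Σwᵢ(|x−xᵢ|+|y−yᵢ|) = Σwᵢ|x−xᵢ| + Σwᵢ|y−yᵢ|, so x and y are optimised independently as 1-D weighted medians.
Total weight W = 424; half = 212.
x-coordinate, sorted with cumulative weight:
  x=0 (Brookfield, w=45) cum 45
  x=1 (Calder, w=50) cum 95
  x=3 (Elwood, w=4) cum 99
  x=4 (Denby, w=90) cum 189
  x=5 (Ashton, w=50) cum 239  ← median
  x=7 (Holt, w=55) cum 294
  x=11 (Fenton, w=80) cum 374
  x=12 (Granby, w=50) cum 424
⇒ x* = 5
y-coordinate, sorted with cumulative weight:
  y=2 (Fenton, w=80) cum 80
  y=2 (Holt, w=55) cum 135
  y=6 (Granby, w=50) cum 185
  y=7 (Ashton, w=50) cum 235  ← median
  y=9 (Calder, w=50) cum 285
  y=10 (Denby, w=90) cum 375
  y=11 (Elwood, w=4) cum 379
  y=12 (Brookfield, w=45) cum 424
⇒ y* = 7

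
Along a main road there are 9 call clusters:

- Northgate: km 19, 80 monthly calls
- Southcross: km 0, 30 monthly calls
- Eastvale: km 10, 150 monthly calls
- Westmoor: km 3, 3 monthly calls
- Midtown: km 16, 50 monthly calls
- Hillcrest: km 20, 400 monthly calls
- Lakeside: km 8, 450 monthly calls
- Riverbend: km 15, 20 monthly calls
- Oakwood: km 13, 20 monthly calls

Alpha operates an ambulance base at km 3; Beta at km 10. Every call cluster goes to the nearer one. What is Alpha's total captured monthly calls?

The indifferent point is the midpoint (3+10)/2 = 6.5; call clusters left of it (closer to Alpha at 3) go to Alpha, those right go to Beta.
  Southcross at 0 (w=30) → Alpha
  Westmoor at 3 (w=3) → Alpha
  Lakeside at 8 (w=450) → Beta
  Eastvale at 10 (w=150) → Beta
  Oakwood at 13 (w=20) → Beta
  Riverbend at 15 (w=20) → Beta
  Midtown at 16 (w=50) → Beta
  Northgate at 19 (w=80) → Beta
  Hillcrest at 20 (w=400) → Beta
Alpha captures 33; Beta captures 1170.

33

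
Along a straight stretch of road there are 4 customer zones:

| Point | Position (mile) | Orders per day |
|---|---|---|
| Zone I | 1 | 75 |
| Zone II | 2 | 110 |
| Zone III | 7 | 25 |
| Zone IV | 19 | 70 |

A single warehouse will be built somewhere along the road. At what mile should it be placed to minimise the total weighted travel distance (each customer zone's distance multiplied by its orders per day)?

x = 2

For a sum of weighted absolute distances on a line, the optimum is the weighted median (not the mean). Total weight W = 280; half-weight = 140.
Sort by position and accumulate weight:
  mile 1 (Zone I, w=75) → cum 75
  mile 2 (Zone II, w=110) → cum 185  ≥ 140 → median here
  mile 7 (Zone III, w=25) → cum 210
  mile 19 (Zone IV, w=70) → cum 280
Optimal location: mile 2.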